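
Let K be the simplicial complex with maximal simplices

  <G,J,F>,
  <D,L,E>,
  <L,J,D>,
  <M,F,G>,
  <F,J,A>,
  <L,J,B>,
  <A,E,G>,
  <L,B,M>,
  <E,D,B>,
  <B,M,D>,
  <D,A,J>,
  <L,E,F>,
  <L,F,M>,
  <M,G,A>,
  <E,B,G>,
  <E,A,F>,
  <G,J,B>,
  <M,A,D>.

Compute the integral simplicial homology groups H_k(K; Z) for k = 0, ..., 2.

H_0 ≅ Z,  H_1 ≅ Z ⊕ Z/2Z,  H_2 = 0.

Order the vertices as A < B < D < E < F < G < J < L < M. Listing each simplex with vertices in this order, K has dimension 2 with simplices:

  0-simplices (9): A, B, D, E, F, G, J, L, M
  1-simplices (27): AD, AE, AF, AG, AJ, AM, BD, BE, BG, BJ, BL, BM, DE, DJ, DL, DM, EF, EG, EL, FG, FJ, FL, FM, GJ, GM, JL, LM
  2-simplices (18): ADJ, ADM, AEF, AEG, AFJ, AGM, BDE, BDM, BEG, BGJ, BJL, BLM, DEL, DJL, EFL, FGJ, FGM, FLM

so the chain groups are C_0 ≅ Z^9, C_1 ≅ Z^27, C_2 ≅ Z^18.

The boundary map ∂_1: C_1 → C_0 sends each edge [p,q] (with p < q) to q − p.
The resulting 9×27 matrix has rank 8, and its Smith normal form has invariant factors (1,1,1,1,1,1,1,1).

The boundary map ∂_2: C_2 → C_1 sends each 2-simplex [p,q,r] to [q,r] − [p,r] + [p,q]. For instance
  ∂BDE = DE − BE + BD,
  ∂FGJ = GJ − FJ + FG.
As a 27×18 matrix over Z this has rank 18, with invariant factors (1,1,1,1,1,1,1,1,1,1,1,1,1,1,1,1,1,2).

Reading off H_k = ker ∂_k / im ∂_{k+1}:

  H_0: rank C_0 − rank ∂_1 = 9 − 8 = 1, and the invariant factors of ∂_1 are all 1, so H_0 ≅ Z.
  H_1: rank ker ∂_1 − rank ∂_2 = (27 − 8) − 18 = 1, and ∂_2 has invariant factor 2 > 1, so H_1 ≅ Z ⊕ Z/2Z.
  H_2: rank ker ∂_2 − rank ∂_3 = (18 − 18) − 0 = 0, and there is no ∂_3, so H_2 ≅ 0.

As a check, the Euler characteristic is 9 − 27 + 18 = 0, which agrees with 1 − 1 + 0 = 0.
(K is a triangulation of the Klein bottle.)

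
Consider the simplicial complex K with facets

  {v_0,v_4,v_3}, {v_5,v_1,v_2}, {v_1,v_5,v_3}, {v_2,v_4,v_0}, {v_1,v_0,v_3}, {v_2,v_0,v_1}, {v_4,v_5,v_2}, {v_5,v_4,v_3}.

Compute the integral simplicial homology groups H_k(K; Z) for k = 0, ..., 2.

H_0 = Z,  H_1 = 0,  H_2 = Z.

We work with the vertex ordering v_0 < v_1 < v_2 < v_3 < v_4 < v_5. The simplices of K, each written with vertices in increasing order, are:

  0-simplices (6): [v_0], [v_1], [v_2], [v_3], [v_4], [v_5]
  1-simplices (12): [v_0,v_1], [v_0,v_2], [v_0,v_3], [v_0,v_4], [v_1,v_2], [v_1,v_3], [v_1,v_5], [v_2,v_4], [v_2,v_5], [v_3,v_4], [v_3,v_5], [v_4,v_5]
  2-simplices (8): [v_0,v_1,v_2], [v_0,v_1,v_3], [v_0,v_2,v_4], [v_0,v_3,v_4], [v_1,v_2,v_5], [v_1,v_3,v_5], [v_2,v_4,v_5], [v_3,v_4,v_5]

Hence C_0 ≅ Z^6, C_1 ≅ Z^12, C_2 ≅ Z^8.

∂_1: C_1 → C_0 is given by ∂[p,q] = [q] − [p]. For instance
  ∂[v_2,v_5] = [v_5] − [v_2].
The resulting 6×12 matrix has rank 5, and its Smith normal form has invariant factors (1,1,1,1,1).

∂_2: C_2 → C_1 acts by ∂[p,q,r] = [q,r] − [p,r] + [p,q]. For instance
  ∂[v_1,v_2,v_5] = [v_2,v_5] − [v_1,v_5] + [v_1,v_2],
  ∂[v_0,v_3,v_4] = [v_3,v_4] − [v_0,v_4] + [v_0,v_3].
This gives a 12×8 integer matrix of rank 7; reducing to Smith normal form yields diagonal entries (1,1,1,1,1,1,1).

Computing H_k = (kernel of ∂_k) / (image of ∂_{k+1}):

  H_0: rank C_0 − rank ∂_1 = 6 − 5 = 1, and the invariant factors of ∂_1 are all 1, so H_0 ≅ Z.
  H_1: rank ker ∂_1 − rank ∂_2 = (12 − 5) − 7 = 0, and the invariant factors of ∂_2 are all 1, so H_1 ≅ 0.
  H_2: rank ker ∂_2 − rank ∂_3 = (8 − 7) − 0 = 1, and there is no ∂_3, so H_2 ≅ Z.

As a check, the Euler characteristic is 6 − 12 + 8 = 2, which agrees with 1 − 0 + 1 = 2.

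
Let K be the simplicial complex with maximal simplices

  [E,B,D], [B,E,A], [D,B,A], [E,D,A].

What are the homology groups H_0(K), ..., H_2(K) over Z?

We work with the vertex ordering A < B < D < E. The simplices of K, each written with vertices in increasing order, are:

  0-simplices (4): A, B, D, E
  1-simplices (6): AB, AD, AE, BD, BE, DE
  2-simplices (4): ABD, ABE, ADE, BDE

Hence C_0 ≅ Z^4, C_1 ≅ Z^6, C_2 ≅ Z^4.

∂_1: C_1 → C_0 is given by ∂[p,q] = [q] − [p]. For instance
  ∂BE = E − B.
The resulting 4×6 matrix has rank 3, and its Smith normal form has invariant factors (1,1,1).

Boundary ∂_2: C_2 → C_1 sends each 2-simplex [p,q,r] to [q,r] − [p,r] + [p,q]. For instance
  ∂ABD = BD − AD + AB,
  ∂BDE = DE − BE + BD.
As a 6×4 matrix over Z this has rank 3, with invariant factors (1,1,1).

Now H_k = ker ∂_k / im ∂_{k+1}, so:

  H_0: rank C_0 − rank ∂_1 = 4 − 3 = 1, and the invariant factors of ∂_1 are all 1, so H_0 ≅ Z.
  H_1: rank ker ∂_1 − rank ∂_2 = (6 − 3) − 3 = 0, and the invariant factors of ∂_2 are all 1, so H_1 ≅ 0.
  H_2: rank ker ∂_2 − rank ∂_3 = (4 − 3) − 0 = 1, and there is no ∂_3, so H_2 ≅ Z.

As a check, the Euler characteristic is 4 − 6 + 4 = 2, which agrees with 1 − 0 + 1 = 2.

H_0 ≅ Z,  H_1 = 0,  H_2 ≅ Z.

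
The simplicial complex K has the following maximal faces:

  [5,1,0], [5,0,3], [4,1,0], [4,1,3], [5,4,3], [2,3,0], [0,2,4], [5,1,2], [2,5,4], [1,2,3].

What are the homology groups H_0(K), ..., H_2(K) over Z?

H_0 = Z,  H_1 = Z/2,  H_2 = 0.

Order the vertices as 0 < 1 < 2 < 3 < 4 < 5. Listing each simplex with vertices in this order, K has dimension 2 with simplices:

  0-simplices (6): [0], [1], [2], [3], [4], [5]
  1-simplices (15): [0,1], [0,2], [0,3], [0,4], [0,5], [1,2], [1,3], [1,4], [1,5], [2,3], [2,4], [2,5], [3,4], [3,5], [4,5]
  2-simplices (10): [0,1,4], [0,1,5], [0,2,3], [0,2,4], [0,3,5], [1,2,3], [1,2,5], [1,3,4], [2,4,5], [3,4,5]

so the chain groups are C_0 ≅ Z^6, C_1 ≅ Z^15, C_2 ≅ Z^10.

The boundary map ∂_1: C_1 → C_0 maps an edge to its endpoints' difference, ∂[p,q] = q − p. For instance
  ∂[0,5] = [5] − [0].
This gives a 6×15 integer matrix of rank 5; reducing to Smith normal form yields diagonal entries (1,1,1,1,1).

Boundary ∂_2: C_2 → C_1 acts by ∂[p,q,r] = [q,r] − [p,r] + [p,q]. For instance
  ∂[2,4,5] = [4,5] − [2,5] + [2,4],
  ∂[0,3,5] = [3,5] − [0,5] + [0,3].
As a 15×10 matrix over Z this has rank 10, with invariant factors (1,1,1,1,1,1,1,1,1,2).

From H_k ≅ ker(∂_k) / im(∂_{k+1}) we obtain:

  H_0: rank C_0 − rank ∂_1 = 6 − 5 = 1, and the invariant factors of ∂_1 are all 1, so H_0 = Z.
  H_1: rank ker ∂_1 − rank ∂_2 = (15 − 5) − 10 = 0, and ∂_2 has invariant factor 2 > 1, so H_1 = Z/2.
  H_2: rank ker ∂_2 − rank ∂_3 = (10 − 10) − 0 = 0, and there is no ∂_3, so H_2 = 0.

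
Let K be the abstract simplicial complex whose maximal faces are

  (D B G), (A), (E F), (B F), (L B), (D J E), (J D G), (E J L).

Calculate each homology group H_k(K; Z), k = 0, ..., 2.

H_0 = Z^2,  H_1 = Z^2,  H_2 = 0.

Fix the vertex order A < B < D < E < F < G < J < L and write every simplex with vertices in increasing order. Then dim K = 2 and the simplices of K are:

  0-simplices (8): A, B, D, E, F, G, J, L
  1-simplices (12): BD, BF, BG, BL, DE, DG, DJ, EF, EJ, EL, GJ, JL
  2-simplices (4): BDG, DEJ, DGJ, EJL

giving chain groups C_0 ≅ Z^8, C_1 ≅ Z^12, C_2 ≅ Z^4.

The boundary map ∂_1: C_1 → C_0 is given by ∂[p,q] = [q] − [p]. For instance
  ∂EJ = J − E.
As a 8×12 matrix over Z this has rank 6, with invariant factors (1,1,1,1,1,1).

∂_2: C_2 → C_1 maps a triangle to the signed sum of its edges. For instance
  ∂DGJ = GJ − DJ + DG,
  ∂BDG = DG − BG + BD.
As a 12×4 matrix over Z this has rank 4, with invariant factors (1,1,1,1).

Now H_k = ker ∂_k / im ∂_{k+1}, so:

  H_0: rank C_0 − rank ∂_1 = 8 − 6 = 2, and the invariant factors of ∂_1 are all 1, so H_0 ≅ Z^2.
  H_1: rank ker ∂_1 − rank ∂_2 = (12 − 6) − 4 = 2, and the invariant factors of ∂_2 are all 1, so H_1 ≅ Z^2.
  H_2: rank ker ∂_2 − rank ∂_3 = (4 − 4) − 0 = 0, and there is no ∂_3, so H_2 ≅ 0.

As a check, the Euler characteristic is 8 − 12 + 4 = 0, which agrees with 2 − 2 + 0 = 0.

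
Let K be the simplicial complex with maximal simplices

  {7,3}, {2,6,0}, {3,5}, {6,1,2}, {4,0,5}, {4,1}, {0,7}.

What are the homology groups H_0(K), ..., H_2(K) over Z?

Order the vertices as 0 < 1 < 2 < 3 < 4 < 5 < 6 < 7. Listing each simplex with vertices in this order, K has dimension 2 with simplices:

  0-simplices (8): [0], [1], [2], [3], [4], [5], [6], [7]
  1-simplices (12): [0,2], [0,4], [0,5], [0,6], [0,7], [1,2], [1,4], [1,6], [2,6], [3,5], [3,7], [4,5]
  2-simplices (3): [0,2,6], [0,4,5], [1,2,6]

giving chain groups C_0 ≅ Z^8, C_1 ≅ Z^12, C_2 ≅ Z^3.

The boundary map ∂_1: C_1 → C_0 maps an edge to its endpoints' difference, ∂[p,q] = q − p. For instance
  ∂[0,7] = [7] − [0].
The 8×12 boundary matrix has rank 7 and Smith normal form diag(1,1,1,1,1,1,1).

Boundary ∂_2: C_2 → C_1 acts by ∂[p,q,r] = [q,r] − [p,r] + [p,q]. For instance
  ∂[0,4,5] = [4,5] − [0,5] + [0,4],
  ∂[0,2,6] = [2,6] − [0,6] + [0,2].
The 12×3 boundary matrix has rank 3 and Smith normal form diag(1,1,1).

Reading off H_k = ker ∂_k / im ∂_{k+1}:

  H_0: rank C_0 − rank ∂_1 = 8 − 7 = 1, and the invariant factors of ∂_1 are all 1, so H_0 ≅ Z.
  H_1: rank ker ∂_1 − rank ∂_2 = (12 − 7) − 3 = 2, and the invariant factors of ∂_2 are all 1, so H_1 ≅ Z^2.
  H_2: rank ker ∂_2 − rank ∂_3 = (3 − 3) − 0 = 0, and there is no ∂_3, so H_2 ≅ 0.

H_0 = Z,  H_1 = Z^2,  H_2 = 0.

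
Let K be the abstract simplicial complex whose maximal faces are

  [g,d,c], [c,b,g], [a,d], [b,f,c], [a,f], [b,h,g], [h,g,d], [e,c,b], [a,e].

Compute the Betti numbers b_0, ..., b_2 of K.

b_0 = 1, b_1 = 2, b_2 = 0.

Fix the vertex order a < b < c < d < e < f < g < h and write every simplex with vertices in increasing order. Then dim K = 2 and the simplices of K are:

  0-simplices (8): a, b, c, d, e, f, g, h
  1-simplices (15): ad, ae, af, bc, be, bf, bg, bh, cd, ce, cf, cg, dg, dh, gh
  2-simplices (6): bce, bcf, bcg, bgh, cdg, dgh

Hence C_0 ≅ Z^8, C_1 ≅ Z^15, C_2 ≅ Z^6.

∂_1: C_1 → C_0 is given by ∂[p,q] = [q] − [p]. For instance
  ∂dg = g − d.
The 8×15 boundary matrix has rank 7 and Smith normal form diag(1,1,1,1,1,1,1).

Boundary ∂_2: C_2 → C_1 sends each 2-simplex [p,q,r] to [q,r] − [p,r] + [p,q]. For instance
  ∂cdg = dg − cg + cd,
  ∂dgh = gh − dh + dg.
The resulting 15×6 matrix has rank 6, and its Smith normal form has invariant factors (1,1,1,1,1,1).

Reading off H_k = ker ∂_k / im ∂_{k+1}:

  H_0: rank C_0 − rank ∂_1 = 8 − 7 = 1, and the invariant factors of ∂_1 are all 1, so H_0 = Z.
  H_1: rank ker ∂_1 − rank ∂_2 = (15 − 7) − 6 = 2, and the invariant factors of ∂_2 are all 1, so H_1 = Z^2.
  H_2: rank ker ∂_2 − rank ∂_3 = (6 − 6) − 0 = 0, and there is no ∂_3, so H_2 = 0.

As a check, the Euler characteristic is 8 − 15 + 6 = -1, which agrees with 1 − 2 + 0 = -1.

Hence the Betti numbers are b_0 = 1, b_1 = 2, b_2 = 0.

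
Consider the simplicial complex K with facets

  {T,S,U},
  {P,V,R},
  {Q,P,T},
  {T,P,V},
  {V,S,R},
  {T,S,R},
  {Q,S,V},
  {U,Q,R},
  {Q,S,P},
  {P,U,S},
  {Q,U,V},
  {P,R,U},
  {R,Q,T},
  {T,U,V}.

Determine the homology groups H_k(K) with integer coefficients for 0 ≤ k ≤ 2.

Take the total order P < Q < R < S < T < U < V on the vertex set. Then K (dimension 2) consists of the simplices:

  0-simplices (7): P, Q, R, S, T, U, V
  1-simplices (21): PQ, PR, PS, PT, PU, PV, QR, QS, QT, QU, QV, RS, RT, RU, RV, ST, SU, SV, TU, TV, UV
  2-simplices (14): PQS, PQT, PRU, PRV, PSU, PTV, QRT, QRU, QSV, QUV, RST, RSV, STU, TUV

Hence C_0 ≅ Z^7, C_1 ≅ Z^21, C_2 ≅ Z^14.

Boundary ∂_1: C_1 → C_0 is given by ∂[p,q] = [q] − [p].
As a 7×21 matrix over Z this has rank 6, with invariant factors (1,1,1,1,1,1).

∂_2: C_2 → C_1 sends each 2-simplex [p,q,r] to [q,r] − [p,r] + [p,q]. For instance
  ∂PRU = RU − PU + PR,
  ∂PQT = QT − PT + PQ.
This gives a 21×14 integer matrix of rank 13; reducing to Smith normal form yields diagonal entries (1,1,1,1,1,1,1,1,1,1,1,1,1).

Computing H_k = (kernel of ∂_k) / (image of ∂_{k+1}):

  H_0: rank C_0 − rank ∂_1 = 7 − 6 = 1, and the invariant factors of ∂_1 are all 1, so H_0 ≅ Z.
  H_1: rank ker ∂_1 − rank ∂_2 = (21 − 6) − 13 = 2, and the invariant factors of ∂_2 are all 1, so H_1 ≅ Z^2.
  H_2: rank ker ∂_2 − rank ∂_3 = (14 − 13) − 0 = 1, and there is no ∂_3, so H_2 ≅ Z.

(K is a triangulation of the torus T^2.)

H_0 ≅ Z,  H_1 ≅ Z^2,  H_2 ≅ Z.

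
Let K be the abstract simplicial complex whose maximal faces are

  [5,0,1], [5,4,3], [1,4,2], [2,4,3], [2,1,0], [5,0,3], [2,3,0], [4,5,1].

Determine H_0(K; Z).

We work with the vertex ordering 0 < 1 < 2 < 3 < 4 < 5. The simplices of K, each written with vertices in increasing order, are:

  0-simplices (6): [0], [1], [2], [3], [4], [5]
  1-simplices (12): [0,1], [0,2], [0,3], [0,5], [1,2], [1,4], [1,5], [2,3], [2,4], [3,4], [3,5], [4,5]
  2-simplices (8): [0,1,2], [0,1,5], [0,2,3], [0,3,5], [1,2,4], [1,4,5], [2,3,4], [3,4,5]

giving chain groups C_0 ≅ Z^6, C_1 ≅ Z^12, C_2 ≅ Z^8.

The boundary map ∂_1: C_1 → C_0 maps an edge to its endpoints' difference, ∂[p,q] = q − p. For instance
  ∂[0,2] = [2] − [0].
As a 6×12 matrix over Z this has rank 5, with invariant factors (1,1,1,1,1).

The boundary map ∂_2: C_2 → C_1 maps a triangle to the signed sum of its edges. For instance
  ∂[2,3,4] = [3,4] − [2,4] + [2,3],
  ∂[0,3,5] = [3,5] − [0,5] + [0,3].
As a 12×8 matrix over Z this has rank 7, with invariant factors (1,1,1,1,1,1,1).

Now H_k = ker ∂_k / im ∂_{k+1}, so:

  H_0: rank C_0 − rank ∂_1 = 6 − 5 = 1, and the invariant factors of ∂_1 are all 1, so H_0 = Z.

(K is a triangulation of the 2-sphere S^2.)

H_0 ≅ Z.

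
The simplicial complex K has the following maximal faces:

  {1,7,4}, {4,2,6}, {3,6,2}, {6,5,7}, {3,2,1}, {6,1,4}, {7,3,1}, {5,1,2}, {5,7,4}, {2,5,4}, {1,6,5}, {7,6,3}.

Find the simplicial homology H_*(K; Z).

H_0 ≅ Z,  H_1 ≅ Z/2,  H_2 = 0.

Fix the vertex order 1 < 2 < 3 < 4 < 5 < 6 < 7 and write every simplex with vertices in increasing order. Then dim K = 2 and the simplices of K are:

  0-simplices (7): [1], [2], [3], [4], [5], [6], [7]
  1-simplices (18): [1,2], [1,3], [1,4], [1,5], [1,6], [1,7], [2,3], [2,4], [2,5], [2,6], [3,6], [3,7], [4,5], [4,6], [4,7], [5,6], [5,7], [6,7]
  2-simplices (12): [1,2,3], [1,2,5], [1,3,7], [1,4,6], [1,4,7], [1,5,6], [2,3,6], [2,4,5], [2,4,6], [3,6,7], [4,5,7], [5,6,7]

so the chain groups are C_0 ≅ Z^7, C_1 ≅ Z^18, C_2 ≅ Z^12.

∂_1: C_1 → C_0 maps an edge to its endpoints' difference, ∂[p,q] = q − p. For instance
  ∂[1,4] = [4] − [1].
As a 7×18 matrix over Z this has rank 6, with invariant factors (1,1,1,1,1,1).

The boundary map ∂_2: C_2 → C_1 maps a triangle to the signed sum of its edges. For instance
  ∂[5,6,7] = [6,7] − [5,7] + [5,6],
  ∂[2,4,6] = [4,6] − [2,6] + [2,4].
This gives a 18×12 integer matrix of rank 12; reducing to Smith normal form yields diagonal entries (1,1,1,1,1,1,1,1,1,1,1,2).

Reading off H_k = ker ∂_k / im ∂_{k+1}:

  H_0: rank C_0 − rank ∂_1 = 7 − 6 = 1, and the invariant factors of ∂_1 are all 1, so H_0 ≅ Z.
  H_1: rank ker ∂_1 − rank ∂_2 = (18 − 6) − 12 = 0, and ∂_2 has invariant factor 2 > 1, so H_1 ≅ Z/2.
  H_2: rank ker ∂_2 − rank ∂_3 = (12 − 12) − 0 = 0, and there is no ∂_3, so H_2 ≅ 0.

As a check, the Euler characteristic is 7 − 18 + 12 = 1, which agrees with 1 − 0 + 0 = 1.
(K is a triangulation of the real projective plane RP^2.)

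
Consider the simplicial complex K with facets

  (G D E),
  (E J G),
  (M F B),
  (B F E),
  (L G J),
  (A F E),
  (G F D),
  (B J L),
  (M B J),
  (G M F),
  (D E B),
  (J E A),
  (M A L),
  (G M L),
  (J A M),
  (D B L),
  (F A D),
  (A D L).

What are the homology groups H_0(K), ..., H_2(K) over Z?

H_0 = Z,  H_1 = Z ⊕ Z/2,  H_2 = 0.

Fix the vertex order A < B < D < E < F < G < J < L < M and write every simplex with vertices in increasing order. Then dim K = 2 and the simplices of K are:

  0-simplices (9): A, B, D, E, F, G, J, L, M
  1-simplices (27): AD, AE, AF, AJ, AL, AM, BD, BE, BF, BJ, BL, BM, DE, DF, DG, DL, EF, EG, EJ, FG, FM, GJ, GL, GM, JL, JM, LM
  2-simplices (18): ADF, ADL, AEF, AEJ, AJM, ALM, BDE, BDL, BEF, BFM, BJL, BJM, DEG, DFG, EGJ, FGM, GJL, GLM

so the chain groups are C_0 ≅ Z^9, C_1 ≅ Z^27, C_2 ≅ Z^18.

∂_1: C_1 → C_0 maps an edge to its endpoints' difference, ∂[p,q] = q − p.
The 9×27 boundary matrix has rank 8 and Smith normal form diag(1,1,1,1,1,1,1,1).

Boundary ∂_2: C_2 → C_1 maps a triangle to the signed sum of its edges. For instance
  ∂DEG = EG − DG + DE,
  ∂ADF = DF − AF + AD.
The 27×18 boundary matrix has rank 18 and Smith normal form diag(1,1,1,1,1,1,1,1,1,1,1,1,1,1,1,1,1,2).

From H_k ≅ ker(∂_k) / im(∂_{k+1}) we obtain:

  H_0: rank C_0 − rank ∂_1 = 9 − 8 = 1, and the invariant factors of ∂_1 are all 1, so H_0 ≅ Z.
  H_1: rank ker ∂_1 − rank ∂_2 = (27 − 8) − 18 = 1, and ∂_2 has invariant factor 2 > 1, so H_1 ≅ Z ⊕ Z/2.
  H_2: rank ker ∂_2 − rank ∂_3 = (18 − 18) − 0 = 0, and there is no ∂_3, so H_2 ≅ 0.

As a check, the Euler characteristic is 9 − 27 + 18 = 0, which agrees with 1 − 1 + 0 = 0.
(K is a triangulation of the Klein bottle.)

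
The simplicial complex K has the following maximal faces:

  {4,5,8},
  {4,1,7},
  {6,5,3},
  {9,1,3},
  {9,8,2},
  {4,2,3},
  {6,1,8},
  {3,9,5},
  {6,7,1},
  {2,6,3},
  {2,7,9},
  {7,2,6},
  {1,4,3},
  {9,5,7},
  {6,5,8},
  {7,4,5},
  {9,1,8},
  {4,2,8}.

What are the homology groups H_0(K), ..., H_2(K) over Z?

H_0 ≅ Z,  H_1 ≅ Z^2,  H_2 ≅ Z.

Fix the vertex order 1 < 2 < 3 < 4 < 5 < 6 < 7 < 8 < 9 and write every simplex with vertices in increasing order. Then dim K = 2 and the simplices of K are:

  0-simplices (9): [1], [2], [3], [4], [5], [6], [7], [8], [9]
  1-simplices (27): (27 of them)
  2-simplices (18): [1,3,4], [1,3,9], [1,4,7], [1,6,7], [1,6,8], [1,8,9], [2,3,4], [2,3,6], [2,4,8], [2,6,7], [2,7,9], [2,8,9], [3,5,6], [3,5,9], [4,5,7], [4,5,8], [5,6,8], [5,7,9]

giving chain groups C_0 ≅ Z^9, C_1 ≅ Z^27, C_2 ≅ Z^18.

Boundary ∂_1: C_1 → C_0 maps an edge to its endpoints' difference, ∂[p,q] = q − p.
The 9×27 boundary matrix has rank 8 and Smith normal form diag(1,1,1,1,1,1,1,1).

Boundary ∂_2: C_2 → C_1 maps a triangle to the signed sum of its edges. For instance
  ∂[1,8,9] = [8,9] − [1,9] + [1,8],
  ∂[1,3,9] = [3,9] − [1,9] + [1,3].
The resulting 27×18 matrix has rank 17, and its Smith normal form has invariant factors (1,1,1,1,1,1,1,1,1,1,1,1,1,1,1,1,1).

Computing H_k = (kernel of ∂_k) / (image of ∂_{k+1}):

  H_0: rank C_0 − rank ∂_1 = 9 − 8 = 1, and the invariant factors of ∂_1 are all 1, so H_0 = Z.
  H_1: rank ker ∂_1 − rank ∂_2 = (27 − 8) − 17 = 2, and the invariant factors of ∂_2 are all 1, so H_1 = Z^2.
  H_2: rank ker ∂_2 − rank ∂_3 = (18 − 17) − 0 = 1, and there is no ∂_3, so H_2 = Z.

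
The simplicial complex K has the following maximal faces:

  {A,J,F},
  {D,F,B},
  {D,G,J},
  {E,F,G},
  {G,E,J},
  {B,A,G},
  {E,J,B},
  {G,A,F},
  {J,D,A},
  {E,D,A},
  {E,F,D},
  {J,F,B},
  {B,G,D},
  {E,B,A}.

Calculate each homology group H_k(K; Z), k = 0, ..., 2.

Fix the vertex order A < B < D < E < F < G < J and write every simplex with vertices in increasing order. Then dim K = 2 and the simplices of K are:

  0-simplices (7): A, B, D, E, F, G, J
  1-simplices (21): AB, AD, AE, AF, AG, AJ, BD, BE, BF, BG, BJ, DE, DF, DG, DJ, EF, EG, EJ, FG, FJ, GJ
  2-simplices (14): ABE, ABG, ADE, ADJ, AFG, AFJ, BDF, BDG, BEJ, BFJ, DEF, DGJ, EFG, EGJ

Hence C_0 ≅ Z^7, C_1 ≅ Z^21, C_2 ≅ Z^14.

Boundary ∂_1: C_1 → C_0 maps an edge to its endpoints' difference, ∂[p,q] = q − p.
The 7×21 boundary matrix has rank 6 and Smith normal form diag(1,1,1,1,1,1).

The boundary map ∂_2: C_2 → C_1 sends each 2-simplex [p,q,r] to [q,r] − [p,r] + [p,q]. For instance
  ∂EGJ = GJ − EJ + EG,
  ∂BDG = DG − BG + BD.
The resulting 21×14 matrix has rank 13, and its Smith normal form has invariant factors (1,1,1,1,1,1,1,1,1,1,1,1,1).

From H_k ≅ ker(∂_k) / im(∂_{k+1}) we obtain:

  H_0: rank C_0 − rank ∂_1 = 7 − 6 = 1, and the invariant factors of ∂_1 are all 1, so H_0 = Z.
  H_1: rank ker ∂_1 − rank ∂_2 = (21 − 6) − 13 = 2, and the invariant factors of ∂_2 are all 1, so H_1 = Z^2.
  H_2: rank ker ∂_2 − rank ∂_3 = (14 − 13) − 0 = 1, and there is no ∂_3, so H_2 = Z.

(K is a triangulation of the torus T^2.)

H_0 ≅ Z,  H_1 ≅ Z^2,  H_2 ≅ Z.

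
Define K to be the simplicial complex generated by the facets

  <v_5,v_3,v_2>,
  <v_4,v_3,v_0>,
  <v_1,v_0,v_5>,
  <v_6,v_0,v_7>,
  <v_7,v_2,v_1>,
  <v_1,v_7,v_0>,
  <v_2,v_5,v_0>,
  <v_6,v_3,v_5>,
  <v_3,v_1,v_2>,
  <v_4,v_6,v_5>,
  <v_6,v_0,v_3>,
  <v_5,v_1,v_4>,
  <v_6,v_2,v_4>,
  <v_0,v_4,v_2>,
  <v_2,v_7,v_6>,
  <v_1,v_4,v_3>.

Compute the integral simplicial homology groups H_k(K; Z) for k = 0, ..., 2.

We work with the vertex ordering v_0 < v_1 < v_2 < v_3 < v_4 < v_5 < v_6 < v_7. The simplices of K, each written with vertices in increasing order, are:

  0-simplices (8): [v_0], [v_1], [v_2], [v_3], [v_4], [v_5], [v_6], [v_7]
  1-simplices (24): (24 of them)
  2-simplices (16): (16 of them)

so the chain groups are C_0 ≅ Z^8, C_1 ≅ Z^24, C_2 ≅ Z^16.

∂_1: C_1 → C_0 is given by ∂[p,q] = [q] − [p]. For instance
  ∂[v_5,v_6] = [v_6] − [v_5].
This gives a 8×24 integer matrix of rank 7; reducing to Smith normal form yields diagonal entries (1,1,1,1,1,1,1).

∂_2: C_2 → C_1 sends each 2-simplex [p,q,r] to [q,r] − [p,r] + [p,q]. For instance
  ∂[v_0,v_1,v_5] = [v_1,v_5] − [v_0,v_5] + [v_0,v_1],
  ∂[v_2,v_6,v_7] = [v_6,v_7] − [v_2,v_7] + [v_2,v_6].
The 24×16 boundary matrix has rank 15 and Smith normal form diag(1,1,1,1,1,1,1,1,1,1,1,1,1,1,1).

Computing H_k = (kernel of ∂_k) / (image of ∂_{k+1}):

  H_0: rank C_0 − rank ∂_1 = 8 − 7 = 1, and the invariant factors of ∂_1 are all 1, so H_0 = Z.
  H_1: rank ker ∂_1 − rank ∂_2 = (24 − 7) − 15 = 2, and the invariant factors of ∂_2 are all 1, so H_1 = Z^2.
  H_2: rank ker ∂_2 − rank ∂_3 = (16 − 15) − 0 = 1, and there is no ∂_3, so H_2 = Z.

As a check, the Euler characteristic is 8 − 24 + 16 = 0, which agrees with 1 − 2 + 1 = 0.

H_0 = Z,  H_1 = Z^2,  H_2 = Z.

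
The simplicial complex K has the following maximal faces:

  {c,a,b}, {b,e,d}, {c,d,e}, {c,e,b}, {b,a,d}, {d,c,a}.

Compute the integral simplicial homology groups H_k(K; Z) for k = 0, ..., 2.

K has 5 vertices, 9 edges, 6 triangles.
rank ∂_0 = 0, rank ∂_1 = 4 ⇒ b_0 = 5 − 0 − 4 = 1; all invariant factors of ∂_1 are 1 so no torsion. So H_0 ≅ Z.
rank ∂_1 = 4, rank ∂_2 = 5 ⇒ b_1 = 9 − 4 − 5 = 0; all invariant factors of ∂_2 are 1 so no torsion. So H_1 ≅ 0.
rank ∂_2 = 5, rank ∂_3 = 0 ⇒ b_2 = 6 − 5 − 0 = 1. So H_2 ≅ Z.

H_0 = Z,  H_1 = 0,  H_2 = Z.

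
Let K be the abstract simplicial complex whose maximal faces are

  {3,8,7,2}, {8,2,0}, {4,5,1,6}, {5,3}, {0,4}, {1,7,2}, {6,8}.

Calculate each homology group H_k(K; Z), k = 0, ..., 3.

H_0 ≅ Z,  H_1 ≅ Z^3,  H_2 = 0,  H_3 = 0.

Take the total order 0 < 1 < 2 < 3 < 4 < 5 < 6 < 7 < 8 on the vertex set. Then K (dimension 3) consists of the simplices:

  0-simplices (9): [0], [1], [2], [3], [4], [5], [6], [7], [8]
  1-simplices (19): [0,2], [0,4], [0,8], [1,2], [1,4], [1,5], [1,6], [1,7], [2,3], [2,7], [2,8], [3,5], [3,7], [3,8], [4,5], [4,6], [5,6], [6,8], [7,8]
  2-simplices (10): [0,2,8], [1,2,7], [1,4,5], [1,4,6], [1,5,6], [2,3,7], [2,3,8], [2,7,8], [3,7,8], [4,5,6]
  3-simplices (2): [1,4,5,6], [2,3,7,8]

giving chain groups C_0 ≅ Z^9, C_1 ≅ Z^19, C_2 ≅ Z^10, C_3 ≅ Z^2.

The boundary map ∂_1: C_1 → C_0 maps an edge to its endpoints' difference, ∂[p,q] = q − p.
This gives a 9×19 integer matrix of rank 8; reducing to Smith normal form yields diagonal entries (1,1,1,1,1,1,1,1).

Boundary ∂_2: C_2 → C_1 maps a triangle to the signed sum of its edges. For instance
  ∂[4,5,6] = [5,6] − [4,6] + [4,5],
  ∂[0,2,8] = [2,8] − [0,8] + [0,2].
This gives a 19×10 integer matrix of rank 8; reducing to Smith normal form yields diagonal entries (1,1,1,1,1,1,1,1).

The boundary map ∂_3: C_3 → C_2 sends each 3-simplex σ to the alternating sum Σ_i (−1)^i (σ with its i-th vertex removed). For instance
  ∂[1,4,5,6] = [4,5,6] − [1,5,6] + [1,4,6] − [1,4,5],
  ∂[2,3,7,8] = [3,7,8] − [2,7,8] + [2,3,8] − [2,3,7].
As a 10×2 matrix over Z this has rank 2, with invariant factors (1,1).

From H_k ≅ ker(∂_k) / im(∂_{k+1}) we obtain:

  H_0: rank C_0 − rank ∂_1 = 9 − 8 = 1, and the invariant factors of ∂_1 are all 1, so H_0 ≅ Z.
  H_1: rank ker ∂_1 − rank ∂_2 = (19 − 8) − 8 = 3, and the invariant factors of ∂_2 are all 1, so H_1 ≅ Z^3.
  H_2: rank ker ∂_2 − rank ∂_3 = (10 − 8) − 2 = 0, and the invariant factors of ∂_3 are all 1, so H_2 ≅ 0.
  H_3: rank ker ∂_3 − rank ∂_4 = (2 − 2) − 0 = 0, and there is no ∂_4, so H_3 ≅ 0.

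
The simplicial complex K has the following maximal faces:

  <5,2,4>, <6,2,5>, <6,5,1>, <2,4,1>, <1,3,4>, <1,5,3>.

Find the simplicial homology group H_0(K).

H_0 = Z.

K has 6 vertices, 12 edges, 6 triangles.
rank ∂_0 = 0, rank ∂_1 = 5 ⇒ b_0 = 6 − 0 − 5 = 1; all invariant factors of ∂_1 are 1 so no torsion. So H_0 ≅ Z.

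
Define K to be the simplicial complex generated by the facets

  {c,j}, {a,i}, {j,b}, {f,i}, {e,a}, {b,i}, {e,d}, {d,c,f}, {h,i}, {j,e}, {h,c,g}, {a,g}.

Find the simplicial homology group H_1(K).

Fix the vertex order a < b < c < d < e < f < g < h < i < j and write every simplex with vertices in increasing order. Then dim K = 2 and the simplices of K are:

  0-simplices (10): a, b, c, d, e, f, g, h, i, j
  1-simplices (16): ae, ag, ai, bi, bj, cd, cf, cg, ch, cj, de, df, ej, fi, gh, hi
  2-simplices (2): cdf, cgh

giving chain groups C_0 ≅ Z^10, C_1 ≅ Z^16, C_2 ≅ Z^2.

∂_1: C_1 → C_0 sends each edge [p,q] (with p < q) to q − p. For instance
  ∂bj = j − b.
The resulting 10×16 matrix has rank 9, and its Smith normal form has invariant factors (1,1,1,1,1,1,1,1,1).

Boundary ∂_2: C_2 → C_1 acts by ∂[p,q,r] = [q,r] − [p,r] + [p,q]. For instance
  ∂cgh = gh − ch + cg,
  ∂cdf = df − cf + cd.
This gives a 16×2 integer matrix of rank 2; reducing to Smith normal form yields diagonal entries (1,1).

Now H_k = ker ∂_k / im ∂_{k+1}, so:

  H_1: rank ker ∂_1 − rank ∂_2 = (16 − 9) − 2 = 5, and the invariant factors of ∂_2 are all 1, so H_1 = Z^5.

H_1 = Z^5.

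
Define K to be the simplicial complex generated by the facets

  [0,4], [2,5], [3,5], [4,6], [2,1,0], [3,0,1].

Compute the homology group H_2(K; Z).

H_2 ≅ 0.

Fix the vertex order 0 < 1 < 2 < 3 < 4 < 5 < 6 and write every simplex with vertices in increasing order. Then dim K = 2 and the simplices of K are:

  0-simplices (7): [0], [1], [2], [3], [4], [5], [6]
  1-simplices (9): [0,1], [0,2], [0,3], [0,4], [1,2], [1,3], [2,5], [3,5], [4,6]
  2-simplices (2): [0,1,2], [0,1,3]

giving chain groups C_0 ≅ Z^7, C_1 ≅ Z^9, C_2 ≅ Z^2.

The boundary map ∂_1: C_1 → C_0 sends each edge [p,q] (with p < q) to q − p.
As a 7×9 matrix over Z this has rank 6, with invariant factors (1,1,1,1,1,1).

The boundary map ∂_2: C_2 → C_1 maps a triangle to the signed sum of its edges. For instance
  ∂[0,1,2] = [1,2] − [0,2] + [0,1],
  ∂[0,1,3] = [1,3] − [0,3] + [0,1].
The resulting 9×2 matrix has rank 2, and its Smith normal form has invariant factors (1,1).

Computing H_k = (kernel of ∂_k) / (image of ∂_{k+1}):

  H_2: rank ker ∂_2 − rank ∂_3 = (2 − 2) − 0 = 0, and there is no ∂_3, so H_2 ≅ 0.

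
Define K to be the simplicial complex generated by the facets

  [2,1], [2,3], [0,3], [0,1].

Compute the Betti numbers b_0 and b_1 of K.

Order the vertices as 0 < 1 < 2 < 3. Listing each simplex with vertices in this order, K has dimension 1 with simplices:

  0-simplices (4): [0], [1], [2], [3]
  1-simplices (4): [0,1], [0,3], [1,2], [2,3]

so the chain groups are C_0 ≅ Z^4, C_1 ≅ Z^4.

∂_1: C_1 → C_0 sends each edge [p,q] (with p < q) to q − p. For instance
  ∂[1,2] = [2] − [1].
As a 4×4 matrix over Z this has rank 3, with invariant factors (1,1,1).

Now H_k = ker ∂_k / im ∂_{k+1}, so:

  H_0: rank C_0 − rank ∂_1 = 4 − 3 = 1, and the invariant factors of ∂_1 are all 1, so H_0 ≅ Z.
  H_1: rank ker ∂_1 − rank ∂_2 = (4 − 3) − 0 = 1, and there is no ∂_2, so H_1 ≅ Z.

Hence the Betti numbers are b_0 = 1, b_1 = 1.

b_0 = 1, b_1 = 1.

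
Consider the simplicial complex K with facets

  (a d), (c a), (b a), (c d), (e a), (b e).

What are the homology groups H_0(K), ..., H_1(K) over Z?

Take the total order a < b < c < d < e on the vertex set. Then K (dimension 1) consists of the simplices:

  0-simplices (5): a, b, c, d, e
  1-simplices (6): ab, ac, ad, ae, be, cd

so the chain groups are C_0 ≅ Z^5, C_1 ≅ Z^6.

∂_1: C_1 → C_0 sends each edge [p,q] (with p < q) to q − p. For instance
  ∂be = e − b.
This gives a 5×6 integer matrix of rank 4; reducing to Smith normal form yields diagonal entries (1,1,1,1).

Now H_k = ker ∂_k / im ∂_{k+1}, so:

  H_0: rank C_0 − rank ∂_1 = 5 − 4 = 1, and the invariant factors of ∂_1 are all 1, so H_0 ≅ Z.
  H_1: rank ker ∂_1 − rank ∂_2 = (6 − 4) − 0 = 2, and there is no ∂_2, so H_1 ≅ Z^2.

(K is a triangulation of a wedge of 2 circles.)

H_0 ≅ Z,  H_1 ≅ Z^2.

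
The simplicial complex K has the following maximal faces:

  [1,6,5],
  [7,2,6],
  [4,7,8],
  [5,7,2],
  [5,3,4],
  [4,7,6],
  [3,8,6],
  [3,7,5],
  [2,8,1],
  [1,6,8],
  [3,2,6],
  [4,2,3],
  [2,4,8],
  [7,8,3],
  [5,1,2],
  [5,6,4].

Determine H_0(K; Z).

H_0 = Z.

Take the total order 1 < 2 < 3 < 4 < 5 < 6 < 7 < 8 on the vertex set. Then K (dimension 2) consists of the simplices:

  0-simplices (8): [1], [2], [3], [4], [5], [6], [7], [8]
  1-simplices (24): (24 of them)
  2-simplices (16): [1,2,5], [1,2,8], [1,5,6], [1,6,8], [2,3,4], [2,3,6], [2,4,8], [2,5,7], [2,6,7], [3,4,5], [3,5,7], [3,6,8], [3,7,8], [4,5,6], [4,6,7], [4,7,8]

Hence C_0 ≅ Z^8, C_1 ≅ Z^24, C_2 ≅ Z^16.

The boundary map ∂_1: C_1 → C_0 maps an edge to its endpoints' difference, ∂[p,q] = q − p. For instance
  ∂[2,6] = [6] − [2].
The resulting 8×24 matrix has rank 7, and its Smith normal form has invariant factors (1,1,1,1,1,1,1).

The boundary map ∂_2: C_2 → C_1 acts by ∂[p,q,r] = [q,r] − [p,r] + [p,q]. For instance
  ∂[4,6,7] = [6,7] − [4,7] + [4,6],
  ∂[2,4,8] = [4,8] − [2,8] + [2,4].
As a 24×16 matrix over Z this has rank 15, with invariant factors (1,1,1,1,1,1,1,1,1,1,1,1,1,1,1).

Reading off H_k = ker ∂_k / im ∂_{k+1}:

  H_0: rank C_0 − rank ∂_1 = 8 − 7 = 1, and the invariant factors of ∂_1 are all 1, so H_0 ≅ Z.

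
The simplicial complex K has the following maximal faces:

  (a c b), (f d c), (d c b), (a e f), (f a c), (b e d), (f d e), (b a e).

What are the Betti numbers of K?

We work with the vertex ordering a < b < c < d < e < f. The simplices of K, each written with vertices in increasing order, are:

  0-simplices (6): a, b, c, d, e, f
  1-simplices (12): ab, ac, ae, af, bc, bd, be, cd, cf, de, df, ef
  2-simplices (8): abc, abe, acf, aef, bcd, bde, cdf, def

giving chain groups C_0 ≅ Z^6, C_1 ≅ Z^12, C_2 ≅ Z^8.

The boundary map ∂_1: C_1 → C_0 maps an edge to its endpoints' difference, ∂[p,q] = q − p. For instance
  ∂be = e − b.
This gives a 6×12 integer matrix of rank 5; reducing to Smith normal form yields diagonal entries (1,1,1,1,1).

The boundary map ∂_2: C_2 → C_1 maps a triangle to the signed sum of its edges. For instance
  ∂abc = bc − ac + ab,
  ∂abe = be − ae + ab.
As a 12×8 matrix over Z this has rank 7, with invariant factors (1,1,1,1,1,1,1).

Now H_k = ker ∂_k / im ∂_{k+1}, so:

  H_0: rank C_0 − rank ∂_1 = 6 − 5 = 1, and the invariant factors of ∂_1 are all 1, so H_0 = Z.
  H_1: rank ker ∂_1 − rank ∂_2 = (12 − 5) − 7 = 0, and the invariant factors of ∂_2 are all 1, so H_1 = 0.
  H_2: rank ker ∂_2 − rank ∂_3 = (8 − 7) − 0 = 1, and there is no ∂_3, so H_2 = Z.

Hence the Betti numbers are b_0 = 1, b_1 = 0, b_2 = 1.

b_0 = 1, b_1 = 0, b_2 = 1.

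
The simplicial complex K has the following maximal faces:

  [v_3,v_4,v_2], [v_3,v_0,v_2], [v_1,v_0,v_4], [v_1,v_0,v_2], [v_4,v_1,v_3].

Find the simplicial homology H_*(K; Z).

H_0 ≅ Z,  H_1 ≅ Z,  H_2 = 0.

Order the vertices as v_0 < v_1 < v_2 < v_3 < v_4. Listing each simplex with vertices in this order, K has dimension 2 with simplices:

  0-simplices (5): [v_0], [v_1], [v_2], [v_3], [v_4]
  1-simplices (10): [v_0,v_1], [v_0,v_2], [v_0,v_3], [v_0,v_4], [v_1,v_2], [v_1,v_3], [v_1,v_4], [v_2,v_3], [v_2,v_4], [v_3,v_4]
  2-simplices (5): [v_0,v_1,v_2], [v_0,v_1,v_4], [v_0,v_2,v_3], [v_1,v_3,v_4], [v_2,v_3,v_4]

Hence C_0 ≅ Z^5, C_1 ≅ Z^10, C_2 ≅ Z^5.

The boundary map ∂_1: C_1 → C_0 sends each edge [p,q] (with p < q) to q − p.
This gives a 5×10 integer matrix of rank 4; reducing to Smith normal form yields diagonal entries (1,1,1,1).

∂_2: C_2 → C_1 acts by ∂[p,q,r] = [q,r] − [p,r] + [p,q]. For instance
  ∂[v_0,v_1,v_2] = [v_1,v_2] − [v_0,v_2] + [v_0,v_1],
  ∂[v_0,v_1,v_4] = [v_1,v_4] − [v_0,v_4] + [v_0,v_1].
As a 10×5 matrix over Z this has rank 5, with invariant factors (1,1,1,1,1).

Computing H_k = (kernel of ∂_k) / (image of ∂_{k+1}):

  H_0: rank C_0 − rank ∂_1 = 5 − 4 = 1, and the invariant factors of ∂_1 are all 1, so H_0 = Z.
  H_1: rank ker ∂_1 − rank ∂_2 = (10 − 4) − 5 = 1, and the invariant factors of ∂_2 are all 1, so H_1 = Z.
  H_2: rank ker ∂_2 − rank ∂_3 = (5 − 5) − 0 = 0, and there is no ∂_3, so H_2 = 0.

(K is a triangulation of the Möbius band.)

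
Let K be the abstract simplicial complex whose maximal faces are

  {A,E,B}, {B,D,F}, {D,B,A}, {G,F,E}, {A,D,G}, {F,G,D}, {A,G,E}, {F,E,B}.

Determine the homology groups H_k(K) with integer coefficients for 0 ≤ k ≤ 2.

H_0 ≅ Z,  H_1 = 0,  H_2 ≅ Z.

K has 6 vertices, 12 edges, 8 triangles.
rank ∂_0 = 0, rank ∂_1 = 5 ⇒ b_0 = 6 − 0 − 5 = 1; all invariant factors of ∂_1 are 1 so no torsion. So H_0 = Z.
rank ∂_1 = 5, rank ∂_2 = 7 ⇒ b_1 = 12 − 5 − 7 = 0; all invariant factors of ∂_2 are 1 so no torsion. So H_1 = 0.
rank ∂_2 = 7, rank ∂_3 = 0 ⇒ b_2 = 8 − 7 − 0 = 1. So H_2 = Z.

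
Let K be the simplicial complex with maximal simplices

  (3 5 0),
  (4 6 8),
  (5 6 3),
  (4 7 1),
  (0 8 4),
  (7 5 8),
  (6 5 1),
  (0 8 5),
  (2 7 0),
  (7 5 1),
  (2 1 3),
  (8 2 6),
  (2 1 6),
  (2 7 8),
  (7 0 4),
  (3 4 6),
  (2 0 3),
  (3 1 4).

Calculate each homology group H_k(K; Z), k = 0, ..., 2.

H_0 ≅ Z,  H_1 ≅ Z ⊕ Z/2Z,  H_2 = 0.

Fix the vertex order 0 < 1 < 2 < 3 < 4 < 5 < 6 < 7 < 8 and write every simplex with vertices in increasing order. Then dim K = 2 and the simplices of K are:

  0-simplices (9): [0], [1], [2], [3], [4], [5], [6], [7], [8]
  1-simplices (27): (27 of them)
  2-simplices (18): [0,2,3], [0,2,7], [0,3,5], [0,4,7], [0,4,8], [0,5,8], [1,2,3], [1,2,6], [1,3,4], [1,4,7], [1,5,6], [1,5,7], [2,6,8], [2,7,8], [3,4,6], [3,5,6], [4,6,8], [5,7,8]

so the chain groups are C_0 ≅ Z^9, C_1 ≅ Z^27, C_2 ≅ Z^18.

∂_1: C_1 → C_0 sends each edge [p,q] (with p < q) to q − p.
The 9×27 boundary matrix has rank 8 and Smith normal form diag(1,1,1,1,1,1,1,1).

The boundary map ∂_2: C_2 → C_1 acts by ∂[p,q,r] = [q,r] − [p,r] + [p,q]. For instance
  ∂[5,7,8] = [7,8] − [5,8] + [5,7],
  ∂[0,5,8] = [5,8] − [0,8] + [0,5].
This gives a 27×18 integer matrix of rank 18; reducing to Smith normal form yields diagonal entries (1,1,1,1,1,1,1,1,1,1,1,1,1,1,1,1,1,2).

Now H_k = ker ∂_k / im ∂_{k+1}, so:

  H_0: rank C_0 − rank ∂_1 = 9 − 8 = 1, and the invariant factors of ∂_1 are all 1, so H_0 ≅ Z.
  H_1: rank ker ∂_1 − rank ∂_2 = (27 − 8) − 18 = 1, and ∂_2 has invariant factor 2 > 1, so H_1 ≅ Z ⊕ Z/2Z.
  H_2: rank ker ∂_2 − rank ∂_3 = (18 − 18) − 0 = 0, and there is no ∂_3, so H_2 ≅ 0.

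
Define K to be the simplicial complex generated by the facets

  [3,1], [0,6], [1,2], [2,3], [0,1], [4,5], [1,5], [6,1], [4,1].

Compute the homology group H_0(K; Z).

H_0 ≅ Z.

Fix the vertex order 0 < 1 < 2 < 3 < 4 < 5 < 6 and write every simplex with vertices in increasing order. Then dim K = 1 and the simplices of K are:

  0-simplices (7): [0], [1], [2], [3], [4], [5], [6]
  1-simplices (9): [0,1], [0,6], [1,2], [1,3], [1,4], [1,5], [1,6], [2,3], [4,5]

Hence C_0 ≅ Z^7, C_1 ≅ Z^9.

The boundary map ∂_1: C_1 → C_0 maps an edge to its endpoints' difference, ∂[p,q] = q − p. For instance
  ∂[2,3] = [3] − [2].
The 7×9 boundary matrix has rank 6 and Smith normal form diag(1,1,1,1,1,1).

Computing H_k = (kernel of ∂_k) / (image of ∂_{k+1}):

  H_0: rank C_0 − rank ∂_1 = 7 − 6 = 1, and the invariant factors of ∂_1 are all 1, so H_0 = Z.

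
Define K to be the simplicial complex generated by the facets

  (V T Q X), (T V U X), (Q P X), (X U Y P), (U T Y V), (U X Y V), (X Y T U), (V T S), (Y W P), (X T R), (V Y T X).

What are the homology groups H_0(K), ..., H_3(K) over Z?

H_0 ≅ Z,  H_1 = 0,  H_2 = 0,  H_3 ≅ Z.

Take the total order P < Q < R < S < T < U < V < W < X < Y on the vertex set. Then K (dimension 3) consists of the simplices:

  0-simplices (10): P, Q, R, S, T, U, V, W, X, Y
  1-simplices (23): PQ, PU, PW, PX, PY, QT, QV, QX, RT, RX, ST, SV, TU, TV, TX, TY, UV, UX, UY, VX, VY, WY, XY
  2-simplices (20): PQX, PUX, PUY, PWY, PXY, QTV, QTX, QVX, RTX, STV, TUV, TUX, TUY, TVX, TVY, TXY, UVX, UVY, UXY, VXY
  3-simplices (7): PUXY, QTVX, TUVX, TUVY, TUXY, TVXY, UVXY

so the chain groups are C_0 ≅ Z^10, C_1 ≅ Z^23, C_2 ≅ Z^20, C_3 ≅ Z^7.

∂_1: C_1 → C_0 sends each edge [p,q] (with p < q) to q − p. For instance
  ∂PU = U − P.
The resulting 10×23 matrix has rank 9, and its Smith normal form has invariant factors (1,1,1,1,1,1,1,1,1).

∂_2: C_2 → C_1 sends each 2-simplex [p,q,r] to [q,r] − [p,r] + [p,q]. For instance
  ∂TUV = UV − TV + TU,
  ∂UVY = VY − UY + UV.
This gives a 23×20 integer matrix of rank 14; reducing to Smith normal form yields diagonal entries (1,1,1,1,1,1,1,1,1,1,1,1,1,1).

Boundary ∂_3: C_3 → C_2 sends each 3-simplex σ to the alternating sum Σ_i (−1)^i (σ with its i-th vertex removed). For instance
  ∂PUXY = UXY − PXY + PUY − PUX,
  ∂TUVX = UVX − TVX + TUX − TUV.
The resulting 20×7 matrix has rank 6, and its Smith normal form has invariant factors (1,1,1,1,1,1).

Computing H_k = (kernel of ∂_k) / (image of ∂_{k+1}):

  H_0: rank C_0 − rank ∂_1 = 10 − 9 = 1, and the invariant factors of ∂_1 are all 1, so H_0 = Z.
  H_1: rank ker ∂_1 − rank ∂_2 = (23 − 9) − 14 = 0, and the invariant factors of ∂_2 are all 1, so H_1 = 0.
  H_2: rank ker ∂_2 − rank ∂_3 = (20 − 14) − 6 = 0, and the invariant factors of ∂_3 are all 1, so H_2 = 0.
  H_3: rank ker ∂_3 − rank ∂_4 = (7 − 6) − 0 = 1, and there is no ∂_4, so H_3 = Z.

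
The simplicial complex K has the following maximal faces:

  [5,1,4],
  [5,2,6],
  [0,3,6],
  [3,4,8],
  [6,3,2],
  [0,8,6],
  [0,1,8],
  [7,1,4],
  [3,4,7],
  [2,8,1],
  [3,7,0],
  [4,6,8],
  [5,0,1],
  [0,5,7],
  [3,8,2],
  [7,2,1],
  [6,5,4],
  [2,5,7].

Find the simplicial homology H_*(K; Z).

H_0 ≅ Z,  H_1 ≅ Z ⊕ Z_2,  H_2 = 0.

Fix the vertex order 0 < 1 < 2 < 3 < 4 < 5 < 6 < 7 < 8 and write every simplex with vertices in increasing order. Then dim K = 2 and the simplices of K are:

  0-simplices (9): [0], [1], [2], [3], [4], [5], [6], [7], [8]
  1-simplices (27): (27 of them)
  2-simplices (18): [0,1,5], [0,1,8], [0,3,6], [0,3,7], [0,5,7], [0,6,8], [1,2,7], [1,2,8], [1,4,5], [1,4,7], [2,3,6], [2,3,8], [2,5,6], [2,5,7], [3,4,7], [3,4,8], [4,5,6], [4,6,8]

Hence C_0 ≅ Z^9, C_1 ≅ Z^27, C_2 ≅ Z^18.

∂_1: C_1 → C_0 sends each edge [p,q] (with p < q) to q − p. For instance
  ∂[0,7] = [7] − [0].
The resulting 9×27 matrix has rank 8, and its Smith normal form has invariant factors (1,1,1,1,1,1,1,1).

Boundary ∂_2: C_2 → C_1 sends each 2-simplex [p,q,r] to [q,r] − [p,r] + [p,q]. For instance
  ∂[4,6,8] = [6,8] − [4,8] + [4,6],
  ∂[0,1,8] = [1,8] − [0,8] + [0,1].
As a 27×18 matrix over Z this has rank 18, with invariant factors (1,1,1,1,1,1,1,1,1,1,1,1,1,1,1,1,1,2).

From H_k ≅ ker(∂_k) / im(∂_{k+1}) we obtain:

  H_0: rank C_0 − rank ∂_1 = 9 − 8 = 1, and the invariant factors of ∂_1 are all 1, so H_0 ≅ Z.
  H_1: rank ker ∂_1 − rank ∂_2 = (27 − 8) − 18 = 1, and ∂_2 has invariant factor 2 > 1, so H_1 ≅ Z ⊕ Z_2.
  H_2: rank ker ∂_2 − rank ∂_3 = (18 − 18) − 0 = 0, and there is no ∂_3, so H_2 ≅ 0.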